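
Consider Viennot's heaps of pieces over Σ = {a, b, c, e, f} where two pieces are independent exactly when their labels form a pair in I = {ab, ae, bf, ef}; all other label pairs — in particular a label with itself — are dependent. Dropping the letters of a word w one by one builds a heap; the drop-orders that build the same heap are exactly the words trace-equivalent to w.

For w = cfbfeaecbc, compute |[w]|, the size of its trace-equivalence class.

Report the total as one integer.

20

drop 0:c onto floor
drop 1:f onto {0:c}
drop 2:b onto {0:c}
drop 3:f onto {1:f}
drop 4:e onto {2:b}
drop 5:a onto {3:f}
drop 6:e onto {4:e}
drop 7:c onto {5:a, 6:e}
drop 8:b onto {7:c}
drop 9:c onto {8:b}
ground layer = {0:c}
drop-orders for the pieces not yet dropped (sum over which currently-grounded one goes next):
  1 to go: {9} 1
  2 to go: {8,9} 1
  3 to go: {7,8,9} 1
  4 to go: {5,7,8,9} 1  {6,7,8,9} 1
  5 to go: {3,5,7,8,9} 1  {4,6,7,8,9} 1  {5,6,7,8,9} 2
  6 to go: {1,3,5,7,8,9} 1  {2,4,6,7,8,9} 1  {3,5,6,7,8,9} 3  {4,5,6,7,8,9} 3
  7 to go: {1,3,5,6,7,8,9} 4  {2,4,5,6,7,8,9} 4  {3,4,5,6,7,8,9} 6
  8 to go: {1,3,4,5,6,7,8,9} 10  {2,3,4,5,6,7,8,9} 10
  if 0:c drops first: 20 orders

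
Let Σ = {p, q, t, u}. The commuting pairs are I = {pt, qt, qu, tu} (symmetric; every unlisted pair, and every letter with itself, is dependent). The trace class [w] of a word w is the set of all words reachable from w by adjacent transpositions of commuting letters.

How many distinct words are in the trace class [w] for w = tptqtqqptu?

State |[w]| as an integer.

210

piece 0:t — minimal
piece 1:p — minimal
piece 2:t rests on {0:t}
piece 3:q rests on {1:p}
piece 4:t rests on {2:t}
piece 5:q rests on {3:q}
piece 6:q rests on {5:q}
piece 7:p rests on {6:q}
piece 8:t rests on {4:t}
piece 9:u rests on {7:p}
minimal pieces: {0:t, 1:p}
ways to finish when only these pieces remain (= sum over removing one remaining piece with nothing left below it):
  1 left: {8}→1  {9}→1
  2 left: {4,8}→1  {7,9}→1  {8,9}→2
  3 left: {2,4,8}→1  {4,8,9}→3  {6,7,9}→1  {7,8,9}→3
  4 left: {0,2,4,8}→1  {2,4,8,9}→4  {4,7,8,9}→6  {5,6,7,9}→1  {6,7,8,9}→4
  5 left: {0,2,4,8,9}→5  {2,4,7,8,9}→10  {3,5,6,7,9}→1  {4,6,7,8,9}→10  {5,6,7,8,9}→5
  6 left: {0,2,4,7,8,9}→15  {1,3,5,6,7,9}→1  {2,4,6,7,8,9}→20  {3,5,6,7,8,9}→6  {4,5,6,7,8,9}→15
  7 left: {0,2,4,6,7,8,9}→35  {1,3,5,6,7,8,9}→7  {2,4,5,6,7,8,9}→35  {3,4,5,6,7,8,9}→21
  8 left: {0,2,4,5,6,7,8,9}→70  {1,3,4,5,6,7,8,9}→28  {2,3,4,5,6,7,8,9}→56
  placing 0:t first → 84 extensions
  placing 1:p first → 126 extensions
total linear extensions = 210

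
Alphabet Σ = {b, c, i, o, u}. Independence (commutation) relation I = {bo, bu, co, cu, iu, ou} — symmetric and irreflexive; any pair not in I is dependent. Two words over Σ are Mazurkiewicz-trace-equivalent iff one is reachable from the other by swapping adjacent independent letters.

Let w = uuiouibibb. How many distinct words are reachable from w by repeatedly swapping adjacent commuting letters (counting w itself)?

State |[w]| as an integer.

drop 0:u onto floor
drop 1:u onto {0:u}
drop 2:i onto floor
drop 3:o onto {2:i}
drop 4:u onto {1:u}
drop 5:i onto {3:o}
drop 6:b onto {5:i}
drop 7:i onto {6:b}
drop 8:b onto {7:i}
drop 9:b onto {8:b}
ground layer = {0:u, 2:i}
drop-orders for the pieces not yet dropped (sum over which currently-grounded one goes next):
  1 to go: {4} 1  {9} 1
  2 to go: {1,4} 1  {4,9} 2  {8,9} 1
  3 to go: {0,1,4} 1  {1,4,9} 3  {4,8,9} 3  {7,8,9} 1
  4 to go: {0,1,4,9} 4  {1,4,8,9} 6  {4,7,8,9} 4  {6,7,8,9} 1
  5 to go: {0,1,4,8,9} 10  {1,4,7,8,9} 10  {4,6,7,8,9} 5  {5,6,7,8,9} 1
  6 to go: {0,1,4,7,8,9} 20  {1,4,6,7,8,9} 15  {3,5,6,7,8,9} 1  {4,5,6,7,8,9} 6
  7 to go: {0,1,4,6,7,8,9} 35  {1,4,5,6,7,8,9} 21  {2,3,5,6,7,8,9} 1  {3,4,5,6,7,8,9} 7
  8 to go: {0,1,4,5,6,7,8,9} 56  {1,3,4,5,6,7,8,9} 28  {2,3,4,5,6,7,8,9} 8
  if 0:u drops first: 36 orders
  if 2:i drops first: 84 orders
heap linearizations: 120

120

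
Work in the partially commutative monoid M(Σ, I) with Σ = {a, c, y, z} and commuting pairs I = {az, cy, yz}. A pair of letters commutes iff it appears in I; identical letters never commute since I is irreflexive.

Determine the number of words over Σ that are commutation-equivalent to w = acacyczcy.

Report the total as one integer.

#0=a has no predecessor
#1=c depends on [0:a]
#2=a depends on [1:c]
#3=c depends on [2:a]
#4=y depends on [2:a]
#5=c depends on [3:c]
#6=z depends on [5:c]
#7=c depends on [6:z]
#8=y depends on [4:y]
sources: [0:a]
N(rest) = Σ N(rest − s) over sources s of rest; N(one piece) = 1:
  size 1 → [7]=1  [8]=1
  size 2 → [4,8]=1  [6,7]=1  [7,8]=2
  size 3 → [4,7,8]=3  [5,6,7]=1  [6,7,8]=3
  size 4 → [3,5,6,7]=1  [4,6,7,8]=6  [5,6,7,8]=4
  size 5 → [3,5,6,7,8]=5  [4,5,6,7,8]=10
  size 6 → [3,4,5,6,7,8]=15
  size 7 → [2,3,4,5,6,7,8]=15
  first=0(a) contributes 15

15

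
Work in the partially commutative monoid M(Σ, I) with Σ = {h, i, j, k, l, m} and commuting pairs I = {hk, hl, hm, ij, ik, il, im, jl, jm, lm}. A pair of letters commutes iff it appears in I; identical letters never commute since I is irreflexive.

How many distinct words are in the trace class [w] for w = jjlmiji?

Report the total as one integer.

420

0(j) covers ∅
1(j) covers 0:j
2(l) covers ∅
3(m) covers ∅
4(i) covers ∅
5(j) covers 1:j
6(i) covers 4:i
floor of heap: 0:j, 2:l, 3:m, 4:i
completions by unplaced set U, small U first (add the entries for U minus each lowest piece of U):
  |U|=1: {2}:1  {3}:1  {5}:1  {6}:1
  |U|=2: {1,5}:1  {2,3}:2  {2,5}:2  {2,6}:2  {3,5}:2  {3,6}:2  {4,6}:1  {5,6}:2
  |U|=3: {0,1,5}:1  {1,2,5}:3  {1,3,5}:3  {1,5,6}:3  {2,3,5}:6  {2,3,6}:6  {2,4,6}:3  {2,5,6}:6  {3,4,6}:3  {3,5,6}:6  {4,5,6}:3
  |U|=4: {0,1,2,5}:4  {0,1,3,5}:4  {0,1,5,6}:4  {1,2,3,5}:12  {1,2,5,6}:12  {1,3,5,6}:12  {1,4,5,6}:6  {2,3,4,6}:12  {2,3,5,6}:24  {2,4,5,6}:12  {3,4,5,6}:12
  |U|=5: {0,1,2,3,5}:20  {0,1,2,5,6}:20  {0,1,3,5,6}:20  {0,1,4,5,6}:10  {1,2,3,5,6}:60  {1,2,4,5,6}:30  {1,3,4,5,6}:30  {2,3,4,5,6}:60
  start at 0(j): 180
  start at 2(l): 60
  start at 3(m): 60
  start at 4(i): 120
sum over floor = 420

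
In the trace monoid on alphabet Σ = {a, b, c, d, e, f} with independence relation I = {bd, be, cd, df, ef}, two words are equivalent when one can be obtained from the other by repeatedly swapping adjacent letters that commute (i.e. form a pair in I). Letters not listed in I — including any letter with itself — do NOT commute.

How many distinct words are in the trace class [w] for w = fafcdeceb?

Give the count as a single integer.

#0=f has no predecessor
#1=a depends on [0:f]
#2=f depends on [1:a]
#3=c depends on [2:f]
#4=d depends on [1:a]
#5=e depends on [3:c, 4:d]
#6=c depends on [5:e]
#7=e depends on [6:c]
#8=b depends on [6:c]
sources: [0:f]
N(rest) = Σ N(rest − s) over sources s of rest; N(one piece) = 1:
  size 1 → [7]=1  [8]=1
  size 2 → [7,8]=2
  size 3 → [6,7,8]=2
  size 4 → [5,6,7,8]=2
  size 5 → [3,5,6,7,8]=2  [4,5,6,7,8]=2
  size 6 → [2,3,5,6,7,8]=2  [3,4,5,6,7,8]=4
  size 7 → [2,3,4,5,6,7,8]=6
  first=0(f) contributes 6

6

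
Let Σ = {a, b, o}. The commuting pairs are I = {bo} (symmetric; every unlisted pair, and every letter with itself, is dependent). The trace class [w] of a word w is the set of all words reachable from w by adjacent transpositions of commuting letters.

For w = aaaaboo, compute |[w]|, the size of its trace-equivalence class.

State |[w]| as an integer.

piece 0:a — minimal
piece 1:a rests on {0:a}
piece 2:a rests on {1:a}
piece 3:a rests on {2:a}
piece 4:b rests on {3:a}
piece 5:o rests on {3:a}
piece 6:o rests on {5:o}
minimal pieces: {0:a}
ways to finish when only these pieces remain (= sum over removing one remaining piece with nothing left below it):
  1 left: {4}→1  {6}→1
  2 left: {4,6}→2  {5,6}→1
  3 left: {4,5,6}→3
  4 left: {3,4,5,6}→3
  5 left: {2,3,4,5,6}→3
  placing 0:a first → 3 extensions

3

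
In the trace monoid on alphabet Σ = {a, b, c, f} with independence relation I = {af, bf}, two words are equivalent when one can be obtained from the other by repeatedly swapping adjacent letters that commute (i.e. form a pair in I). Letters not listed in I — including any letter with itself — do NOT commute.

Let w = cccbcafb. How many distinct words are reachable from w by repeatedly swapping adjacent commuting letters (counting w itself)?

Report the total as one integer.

3

piece 0:c — minimal
piece 1:c rests on {0:c}
piece 2:c rests on {1:c}
piece 3:b rests on {2:c}
piece 4:c rests on {3:b}
piece 5:a rests on {4:c}
piece 6:f rests on {4:c}
piece 7:b rests on {5:a}
minimal pieces: {0:c}
ways to finish when only these pieces remain (= sum over removing one remaining piece with nothing left below it):
  1 left: {6}→1  {7}→1
  2 left: {5,7}→1  {6,7}→2
  3 left: {5,6,7}→3
  4 left: {4,5,6,7}→3
  5 left: {3,4,5,6,7}→3
  6 left: {2,3,4,5,6,7}→3
  placing 0:c first → 3 extensions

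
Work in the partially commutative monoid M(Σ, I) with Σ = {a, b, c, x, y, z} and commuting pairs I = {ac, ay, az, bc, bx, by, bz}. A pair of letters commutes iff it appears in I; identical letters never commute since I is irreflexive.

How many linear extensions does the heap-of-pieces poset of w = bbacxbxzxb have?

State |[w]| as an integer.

66

#0=b has no predecessor
#1=b depends on [0:b]
#2=a depends on [1:b]
#3=c has no predecessor
#4=x depends on [2:a, 3:c]
#5=b depends on [2:a]
#6=x depends on [4:x]
#7=z depends on [6:x]
#8=x depends on [7:z]
#9=b depends on [5:b]
sources: [0:b, 3:c]
N(rest) = Σ N(rest − s) over sources s of rest; N(one piece) = 1:
  size 1 → [8]=1  [9]=1
  size 2 → [5,9]=1  [7,8]=1  [8,9]=2
  size 3 → [5,8,9]=3  [6,7,8]=1  [7,8,9]=3
  size 4 → [4,6,7,8]=1  [5,7,8,9]=6  [6,7,8,9]=4
  size 5 → [3,4,6,7,8]=1  [4,6,7,8,9]=5  [5,6,7,8,9]=10
  size 6 → [3,4,6,7,8,9]=6  [4,5,6,7,8,9]=15
  size 7 → [2,4,5,6,7,8,9]=15  [3,4,5,6,7,8,9]=21
  size 8 → [1,2,4,5,6,7,8,9]=15  [2,3,4,5,6,7,8,9]=36
  first=0(b) contributes 51
  first=3(c) contributes 15
|[w]| = 66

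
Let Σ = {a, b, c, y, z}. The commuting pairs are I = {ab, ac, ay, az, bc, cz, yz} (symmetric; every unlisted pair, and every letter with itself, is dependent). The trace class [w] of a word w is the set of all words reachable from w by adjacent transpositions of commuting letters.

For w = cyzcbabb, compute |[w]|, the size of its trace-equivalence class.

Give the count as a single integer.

104

drop 0:c onto floor
drop 1:y onto {0:c}
drop 2:z onto floor
drop 3:c onto {1:y}
drop 4:b onto {1:y, 2:z}
drop 5:a onto floor
drop 6:b onto {4:b}
drop 7:b onto {6:b}
ground layer = {0:c, 2:z, 5:a}
drop-orders for the pieces not yet dropped (sum over which currently-grounded one goes next):
  1 to go: {3} 1  {5} 1  {7} 1
  2 to go: {3,5} 2  {3,7} 2  {5,7} 2  {6,7} 1
  3 to go: {3,5,7} 6  {3,6,7} 3  {4,6,7} 1  {5,6,7} 3
  4 to go: {2,4,6,7} 1  {3,4,6,7} 4  {3,5,6,7} 12  {4,5,6,7} 4
  5 to go: {1,3,4,6,7} 4  {2,3,4,6,7} 5  {2,4,5,6,7} 5  {3,4,5,6,7} 20
  6 to go: {0,1,3,4,6,7} 4  {1,2,3,4,6,7} 9  {1,3,4,5,6,7} 24  {2,3,4,5,6,7} 30
  if 0:c drops first: 63 orders
  if 2:z drops first: 28 orders
  if 5:a drops first: 13 orders
heap linearizations: 104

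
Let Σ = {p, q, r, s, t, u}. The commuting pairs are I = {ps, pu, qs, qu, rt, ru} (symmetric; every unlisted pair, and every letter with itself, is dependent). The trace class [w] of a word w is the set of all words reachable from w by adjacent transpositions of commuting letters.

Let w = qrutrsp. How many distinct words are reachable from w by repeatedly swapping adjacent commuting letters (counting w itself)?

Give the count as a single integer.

18

#0=q has no predecessor
#1=r depends on [0:q]
#2=u has no predecessor
#3=t depends on [0:q, 2:u]
#4=r depends on [1:r]
#5=s depends on [3:t, 4:r]
#6=p depends on [3:t, 4:r]
sources: [0:q, 2:u]
N(rest) = Σ N(rest − s) over sources s of rest; N(one piece) = 1:
  size 1 → [5]=1  [6]=1
  size 2 → [5,6]=2
  size 3 → [3,5,6]=2  [4,5,6]=2
  size 4 → [1,4,5,6]=2  [2,3,5,6]=2  [3,4,5,6]=4
  size 5 → [1,3,4,5,6]=6  [2,3,4,5,6]=6
  first=0(q) contributes 12
  first=2(u) contributes 6
|[w]| = 18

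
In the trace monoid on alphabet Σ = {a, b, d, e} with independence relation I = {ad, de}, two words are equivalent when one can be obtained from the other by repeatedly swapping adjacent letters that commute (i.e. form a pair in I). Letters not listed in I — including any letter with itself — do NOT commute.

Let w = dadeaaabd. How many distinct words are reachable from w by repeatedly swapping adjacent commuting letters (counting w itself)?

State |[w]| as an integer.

21

#0=d has no predecessor
#1=a has no predecessor
#2=d depends on [0:d]
#3=e depends on [1:a]
#4=a depends on [3:e]
#5=a depends on [4:a]
#6=a depends on [5:a]
#7=b depends on [2:d, 6:a]
#8=d depends on [7:b]
sources: [0:d, 1:a]
N(rest) = Σ N(rest − s) over sources s of rest; N(one piece) = 1:
  size 1 → [8]=1
  size 2 → [7,8]=1
  size 3 → [2,7,8]=1  [6,7,8]=1
  size 4 → [0,2,7,8]=1  [2,6,7,8]=2  [5,6,7,8]=1
  size 5 → [0,2,6,7,8]=3  [2,5,6,7,8]=3  [4,5,6,7,8]=1
  size 6 → [0,2,5,6,7,8]=6  [2,4,5,6,7,8]=4  [3,4,5,6,7,8]=1
  size 7 → [0,2,4,5,6,7,8]=10  [1,3,4,5,6,7,8]=1  [2,3,4,5,6,7,8]=5
  first=0(d) contributes 6
  first=1(a) contributes 15
|[w]| = 21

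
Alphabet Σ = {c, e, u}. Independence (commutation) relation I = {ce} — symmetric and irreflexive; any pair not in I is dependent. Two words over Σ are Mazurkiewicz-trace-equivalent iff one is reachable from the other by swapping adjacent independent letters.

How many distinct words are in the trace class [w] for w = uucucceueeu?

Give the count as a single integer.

0(u) covers ∅
1(u) covers 0:u
2(c) covers 1:u
3(u) covers 2:c
4(c) covers 3:u
5(c) covers 4:c
6(e) covers 3:u
7(u) covers 5:c, 6:e
8(e) covers 7:u
9(e) covers 8:e
10(u) covers 9:e
floor of heap: 0:u
completions by unplaced set U, small U first (add the entries for U minus each lowest piece of U):
  |U|=1: {10}:1
  |U|=2: {9,10}:1
  |U|=3: {8,9,10}:1
  |U|=4: {7,8,9,10}:1
  |U|=5: {5,7,8,9,10}:1  {6,7,8,9,10}:1
  |U|=6: {4,5,7,8,9,10}:1  {5,6,7,8,9,10}:2
  |U|=7: {4,5,6,7,8,9,10}:3
  |U|=8: {3,4,5,6,7,8,9,10}:3
  |U|=9: {2,3,4,5,6,7,8,9,10}:3
  start at 0(u): 3

3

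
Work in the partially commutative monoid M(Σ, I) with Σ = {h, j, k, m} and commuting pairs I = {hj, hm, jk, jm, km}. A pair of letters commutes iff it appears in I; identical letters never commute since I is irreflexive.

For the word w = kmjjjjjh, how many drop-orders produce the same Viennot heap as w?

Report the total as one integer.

168

piece 0:k — minimal
piece 1:m — minimal
piece 2:j — minimal
piece 3:j rests on {2:j}
piece 4:j rests on {3:j}
piece 5:j rests on {4:j}
piece 6:j rests on {5:j}
piece 7:h rests on {0:k}
minimal pieces: {0:k, 1:m, 2:j}
ways to finish when only these pieces remain (= sum over removing one remaining piece with nothing left below it):
  1 left: {1}→1  {6}→1  {7}→1
  2 left: {0,7}→1  {1,6}→2  {1,7}→2  {5,6}→1  {6,7}→2
  3 left: {0,1,7}→3  {0,6,7}→3  {1,5,6}→3  {1,6,7}→6  {4,5,6}→1  {5,6,7}→3
  4 left: {0,1,6,7}→12  {0,5,6,7}→6  {1,4,5,6}→4  {1,5,6,7}→12  {3,4,5,6}→1  {4,5,6,7}→4
  5 left: {0,1,5,6,7}→30  {0,4,5,6,7}→10  {1,3,4,5,6}→5  {1,4,5,6,7}→20  {2,3,4,5,6}→1  {3,4,5,6,7}→5
  6 left: {0,1,4,5,6,7}→60  {0,3,4,5,6,7}→15  {1,2,3,4,5,6}→6  {1,3,4,5,6,7}→30  {2,3,4,5,6,7}→6
  placing 0:k first → 42 extensions
  placing 1:m first → 21 extensions
  placing 2:j first → 105 extensions
total linear extensions = 168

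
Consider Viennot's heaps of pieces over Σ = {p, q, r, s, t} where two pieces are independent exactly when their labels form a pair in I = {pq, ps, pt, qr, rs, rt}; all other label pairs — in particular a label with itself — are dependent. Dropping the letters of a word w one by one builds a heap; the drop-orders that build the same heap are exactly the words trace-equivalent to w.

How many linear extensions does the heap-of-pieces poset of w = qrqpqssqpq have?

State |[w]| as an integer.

drop 0:q onto floor
drop 1:r onto floor
drop 2:q onto {0:q}
drop 3:p onto {1:r}
drop 4:q onto {2:q}
drop 5:s onto {4:q}
drop 6:s onto {5:s}
drop 7:q onto {6:s}
drop 8:p onto {3:p}
drop 9:q onto {7:q}
ground layer = {0:q, 1:r}
drop-orders for the pieces not yet dropped (sum over which currently-grounded one goes next):
  1 to go: {8} 1  {9} 1
  2 to go: {3,8} 1  {7,9} 1  {8,9} 2
  3 to go: {1,3,8} 1  {3,8,9} 3  {6,7,9} 1  {7,8,9} 3
  4 to go: {1,3,8,9} 4  {3,7,8,9} 6  {5,6,7,9} 1  {6,7,8,9} 4
  5 to go: {1,3,7,8,9} 10  {3,6,7,8,9} 10  {4,5,6,7,9} 1  {5,6,7,8,9} 5
  6 to go: {1,3,6,7,8,9} 20  {2,4,5,6,7,9} 1  {3,5,6,7,8,9} 15  {4,5,6,7,8,9} 6
  7 to go: {0,2,4,5,6,7,9} 1  {1,3,5,6,7,8,9} 35  {2,4,5,6,7,8,9} 7  {3,4,5,6,7,8,9} 21
  8 to go: {0,2,4,5,6,7,8,9} 8  {1,3,4,5,6,7,8,9} 56  {2,3,4,5,6,7,8,9} 28
  if 0:q drops first: 84 orders
  if 1:r drops first: 36 orders
heap linearizations: 120

120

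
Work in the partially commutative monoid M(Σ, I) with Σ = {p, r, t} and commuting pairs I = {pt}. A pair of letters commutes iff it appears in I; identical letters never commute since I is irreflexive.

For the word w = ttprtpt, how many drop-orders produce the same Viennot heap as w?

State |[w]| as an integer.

9

piece 0:t — minimal
piece 1:t rests on {0:t}
piece 2:p — minimal
piece 3:r rests on {1:t, 2:p}
piece 4:t rests on {3:r}
piece 5:p rests on {3:r}
piece 6:t rests on {4:t}
minimal pieces: {0:t, 2:p}
ways to finish when only these pieces remain (= sum over removing one remaining piece with nothing left below it):
  1 left: {5}→1  {6}→1
  2 left: {4,6}→1  {5,6}→2
  3 left: {4,5,6}→3
  4 left: {3,4,5,6}→3
  5 left: {1,3,4,5,6}→3  {2,3,4,5,6}→3
  placing 0:t first → 6 extensions
  placing 2:p first → 3 extensions
total linear extensions = 9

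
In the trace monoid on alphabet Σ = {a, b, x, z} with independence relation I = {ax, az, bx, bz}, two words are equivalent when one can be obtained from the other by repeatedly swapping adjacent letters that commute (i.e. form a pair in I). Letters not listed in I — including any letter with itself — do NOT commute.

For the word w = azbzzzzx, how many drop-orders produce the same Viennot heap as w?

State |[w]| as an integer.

0(a) covers ∅
1(z) covers ∅
2(b) covers 0:a
3(z) covers 1:z
4(z) covers 3:z
5(z) covers 4:z
6(z) covers 5:z
7(x) covers 6:z
floor of heap: 0:a, 1:z
completions by unplaced set U, small U first (add the entries for U minus each lowest piece of U):
  |U|=1: {2}:1  {7}:1
  |U|=2: {0,2}:1  {2,7}:2  {6,7}:1
  |U|=3: {0,2,7}:3  {2,6,7}:3  {5,6,7}:1
  |U|=4: {0,2,6,7}:6  {2,5,6,7}:4  {4,5,6,7}:1
  |U|=5: {0,2,5,6,7}:10  {2,4,5,6,7}:5  {3,4,5,6,7}:1
  |U|=6: {0,2,4,5,6,7}:15  {1,3,4,5,6,7}:1  {2,3,4,5,6,7}:6
  start at 0(a): 7
  start at 1(z): 21
sum over floor = 28

28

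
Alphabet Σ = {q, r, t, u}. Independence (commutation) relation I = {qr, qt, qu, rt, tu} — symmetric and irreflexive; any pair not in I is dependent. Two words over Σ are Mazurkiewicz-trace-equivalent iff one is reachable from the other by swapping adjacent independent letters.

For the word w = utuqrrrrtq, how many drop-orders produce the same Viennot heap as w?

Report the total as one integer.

1260

drop 0:u onto floor
drop 1:t onto floor
drop 2:u onto {0:u}
drop 3:q onto floor
drop 4:r onto {2:u}
drop 5:r onto {4:r}
drop 6:r onto {5:r}
drop 7:r onto {6:r}
drop 8:t onto {1:t}
drop 9:q onto {3:q}
ground layer = {0:u, 1:t, 3:q}
drop-orders for the pieces not yet dropped (sum over which currently-grounded one goes next):
  1 to go: {7} 1  {8} 1  {9} 1
  2 to go: {1,8} 1  {3,9} 1  {6,7} 1  {7,8} 2  {7,9} 2  {8,9} 2
  3 to go: {1,7,8} 3  {1,8,9} 3  {3,7,9} 3  {3,8,9} 3  {5,6,7} 1  {6,7,8} 3  {6,7,9} 3  {7,8,9} 6
  4 to go: {1,3,8,9} 6  {1,6,7,8} 6  {1,7,8,9} 12  {3,6,7,9} 6  {3,7,8,9} 12  {4,5,6,7} 1  {5,6,7,8} 4  {5,6,7,9} 4  {6,7,8,9} 12
  5 to go: {1,3,7,8,9} 30  {1,5,6,7,8} 10  {1,6,7,8,9} 30  {2,4,5,6,7} 1  {3,5,6,7,9} 10  {3,6,7,8,9} 30  {4,5,6,7,8} 5  {4,5,6,7,9} 5  {5,6,7,8,9} 20
  6 to go: {0,2,4,5,6,7} 1  {1,3,6,7,8,9} 90  {1,4,5,6,7,8} 15  {1,5,6,7,8,9} 60  {2,4,5,6,7,8} 6  {2,4,5,6,7,9} 6  {3,4,5,6,7,9} 15  {3,5,6,7,8,9} 60  {4,5,6,7,8,9} 30
  7 to go: {0,2,4,5,6,7,8} 7  {0,2,4,5,6,7,9} 7  {1,2,4,5,6,7,8} 21  {1,3,5,6,7,8,9} 210  {1,4,5,6,7,8,9} 105  {2,3,4,5,6,7,9} 21  {2,4,5,6,7,8,9} 42  {3,4,5,6,7,8,9} 105
  8 to go: {0,1,2,4,5,6,7,8} 28  {0,2,3,4,5,6,7,9} 28  {0,2,4,5,6,7,8,9} 56  {1,2,4,5,6,7,8,9} 168  {1,3,4,5,6,7,8,9} 420  {2,3,4,5,6,7,8,9} 168
  if 0:u drops first: 756 orders
  if 1:t drops first: 252 orders
  if 3:q drops first: 252 orders
heap linearizations: 1260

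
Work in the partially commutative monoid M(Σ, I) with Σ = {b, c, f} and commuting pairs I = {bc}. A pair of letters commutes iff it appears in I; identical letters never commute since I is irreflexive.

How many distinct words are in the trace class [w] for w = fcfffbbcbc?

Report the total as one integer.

#0=f has no predecessor
#1=c depends on [0:f]
#2=f depends on [1:c]
#3=f depends on [2:f]
#4=f depends on [3:f]
#5=b depends on [4:f]
#6=b depends on [5:b]
#7=c depends on [4:f]
#8=b depends on [6:b]
#9=c depends on [7:c]
sources: [0:f]
N(rest) = Σ N(rest − s) over sources s of rest; N(one piece) = 1:
  size 1 → [8]=1  [9]=1
  size 2 → [6,8]=1  [7,9]=1  [8,9]=2
  size 3 → [5,6,8]=1  [6,8,9]=3  [7,8,9]=3
  size 4 → [5,6,8,9]=4  [6,7,8,9]=6
  size 5 → [5,6,7,8,9]=10
  size 6 → [4,5,6,7,8,9]=10
  size 7 → [3,4,5,6,7,8,9]=10
  size 8 → [2,3,4,5,6,7,8,9]=10
  first=0(f) contributes 10

10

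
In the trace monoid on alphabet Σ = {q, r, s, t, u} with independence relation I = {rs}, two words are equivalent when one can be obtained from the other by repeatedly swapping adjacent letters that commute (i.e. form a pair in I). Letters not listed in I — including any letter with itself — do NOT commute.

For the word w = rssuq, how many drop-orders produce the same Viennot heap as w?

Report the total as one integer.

3

#0=r has no predecessor
#1=s has no predecessor
#2=s depends on [1:s]
#3=u depends on [0:r, 2:s]
#4=q depends on [3:u]
sources: [0:r, 1:s]
N(rest) = Σ N(rest − s) over sources s of rest; N(one piece) = 1:
  size 1 → [4]=1
  size 2 → [3,4]=1
  size 3 → [0,3,4]=1  [2,3,4]=1
  first=0(r) contributes 1
  first=1(s) contributes 2
|[w]| = 3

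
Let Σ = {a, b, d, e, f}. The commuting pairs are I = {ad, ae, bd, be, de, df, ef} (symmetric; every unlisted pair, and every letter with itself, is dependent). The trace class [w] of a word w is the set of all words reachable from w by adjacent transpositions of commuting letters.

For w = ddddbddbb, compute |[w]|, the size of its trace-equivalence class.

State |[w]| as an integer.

0(d) covers ∅
1(d) covers 0:d
2(d) covers 1:d
3(d) covers 2:d
4(b) covers ∅
5(d) covers 3:d
6(d) covers 5:d
7(b) covers 4:b
8(b) covers 7:b
floor of heap: 0:d, 4:b
completions by unplaced set U, small U first (add the entries for U minus each lowest piece of U):
  |U|=1: {6}:1  {8}:1
  |U|=2: {5,6}:1  {6,8}:2  {7,8}:1
  |U|=3: {3,5,6}:1  {4,7,8}:1  {5,6,8}:3  {6,7,8}:3
  |U|=4: {2,3,5,6}:1  {3,5,6,8}:4  {4,6,7,8}:4  {5,6,7,8}:6
  |U|=5: {1,2,3,5,6}:1  {2,3,5,6,8}:5  {3,5,6,7,8}:10  {4,5,6,7,8}:10
  |U|=6: {0,1,2,3,5,6}:1  {1,2,3,5,6,8}:6  {2,3,5,6,7,8}:15  {3,4,5,6,7,8}:20
  |U|=7: {0,1,2,3,5,6,8}:7  {1,2,3,5,6,7,8}:21  {2,3,4,5,6,7,8}:35
  start at 0(d): 56
  start at 4(b): 28
sum over floor = 84

84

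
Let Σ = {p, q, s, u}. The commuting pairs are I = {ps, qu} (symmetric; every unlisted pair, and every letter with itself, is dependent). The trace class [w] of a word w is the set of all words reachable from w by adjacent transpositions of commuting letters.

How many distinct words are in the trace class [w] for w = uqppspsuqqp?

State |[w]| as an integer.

60

0(u) covers ∅
1(q) covers ∅
2(p) covers 0:u, 1:q
3(p) covers 2:p
4(s) covers 0:u, 1:q
5(p) covers 3:p
6(s) covers 4:s
7(u) covers 5:p, 6:s
8(q) covers 5:p, 6:s
9(q) covers 8:q
10(p) covers 7:u, 9:q
floor of heap: 0:u, 1:q
completions by unplaced set U, small U first (add the entries for U minus each lowest piece of U):
  |U|=1: {10}:1
  |U|=2: {7,10}:1  {9,10}:1
  |U|=3: {7,9,10}:2  {8,9,10}:1
  |U|=4: {7,8,9,10}:3
  |U|=5: {5,7,8,9,10}:3  {6,7,8,9,10}:3
  |U|=6: {3,5,7,8,9,10}:3  {4,6,7,8,9,10}:3  {5,6,7,8,9,10}:6
  |U|=7: {2,3,5,7,8,9,10}:3  {3,5,6,7,8,9,10}:9  {4,5,6,7,8,9,10}:9
  |U|=8: {2,3,5,6,7,8,9,10}:12  {3,4,5,6,7,8,9,10}:18
  |U|=9: {2,3,4,5,6,7,8,9,10}:30
  start at 0(u): 30
  start at 1(q): 30
sum over floor = 60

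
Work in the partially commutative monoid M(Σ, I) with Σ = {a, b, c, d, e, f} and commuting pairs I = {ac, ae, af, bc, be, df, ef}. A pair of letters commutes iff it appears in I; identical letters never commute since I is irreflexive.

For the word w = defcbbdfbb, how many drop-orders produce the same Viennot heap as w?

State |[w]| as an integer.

30

0(d) covers ∅
1(e) covers 0:d
2(f) covers ∅
3(c) covers 1:e, 2:f
4(b) covers 0:d, 2:f
5(b) covers 4:b
6(d) covers 3:c, 5:b
7(f) covers 3:c, 5:b
8(b) covers 6:d, 7:f
9(b) covers 8:b
floor of heap: 0:d, 2:f
completions by unplaced set U, small U first (add the entries for U minus each lowest piece of U):
  |U|=1: {9}:1
  |U|=2: {8,9}:1
  |U|=3: {6,8,9}:1  {7,8,9}:1
  |U|=4: {6,7,8,9}:2
  |U|=5: {3,6,7,8,9}:2  {5,6,7,8,9}:2
  |U|=6: {1,3,6,7,8,9}:2  {3,5,6,7,8,9}:4  {4,5,6,7,8,9}:2
  |U|=7: {1,3,5,6,7,8,9}:6  {3,4,5,6,7,8,9}:6
  |U|=8: {1,3,4,5,6,7,8,9}:12  {2,3,4,5,6,7,8,9}:6
  start at 0(d): 18
  start at 2(f): 12
sum over floor = 30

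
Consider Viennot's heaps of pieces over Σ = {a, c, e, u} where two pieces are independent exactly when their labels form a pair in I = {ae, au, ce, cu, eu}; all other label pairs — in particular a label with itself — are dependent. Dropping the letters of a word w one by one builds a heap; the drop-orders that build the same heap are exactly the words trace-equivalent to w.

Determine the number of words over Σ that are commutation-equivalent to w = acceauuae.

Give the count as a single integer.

756

piece 0:a — minimal
piece 1:c rests on {0:a}
piece 2:c rests on {1:c}
piece 3:e — minimal
piece 4:a rests on {2:c}
piece 5:u — minimal
piece 6:u rests on {5:u}
piece 7:a rests on {4:a}
piece 8:e rests on {3:e}
minimal pieces: {0:a, 3:e, 5:u}
ways to finish when only these pieces remain (= sum over removing one remaining piece with nothing left below it):
  1 left: {6}→1  {7}→1  {8}→1
  2 left: {3,8}→1  {4,7}→1  {5,6}→1  {6,7}→2  {6,8}→2  {7,8}→2
  3 left: {2,4,7}→1  {3,6,8}→3  {3,7,8}→3  {4,6,7}→3  {4,7,8}→3  {5,6,7}→3  {5,6,8}→3  {6,7,8}→6
  4 left: {1,2,4,7}→1  {2,4,6,7}→4  {2,4,7,8}→4  {3,4,7,8}→6  {3,5,6,8}→6  {3,6,7,8}→12  {4,5,6,7}→6  {4,6,7,8}→12  {5,6,7,8}→12
  5 left: {0,1,2,4,7}→1  {1,2,4,6,7}→5  {1,2,4,7,8}→5  {2,3,4,7,8}→10  {2,4,5,6,7}→10  {2,4,6,7,8}→20  {3,4,6,7,8}→30  {3,5,6,7,8}→30  {4,5,6,7,8}→30
  6 left: {0,1,2,4,6,7}→6  {0,1,2,4,7,8}→6  {1,2,3,4,7,8}→15  {1,2,4,5,6,7}→15  {1,2,4,6,7,8}→30  {2,3,4,6,7,8}→60  {2,4,5,6,7,8}→60  {3,4,5,6,7,8}→90
  7 left: {0,1,2,3,4,7,8}→21  {0,1,2,4,5,6,7}→21  {0,1,2,4,6,7,8}→42  {1,2,3,4,6,7,8}→105  {1,2,4,5,6,7,8}→105  {2,3,4,5,6,7,8}→210
  placing 0:a first → 420 extensions
  placing 3:e first → 168 extensions
  placing 5:u first → 168 extensions
total linear extensions = 756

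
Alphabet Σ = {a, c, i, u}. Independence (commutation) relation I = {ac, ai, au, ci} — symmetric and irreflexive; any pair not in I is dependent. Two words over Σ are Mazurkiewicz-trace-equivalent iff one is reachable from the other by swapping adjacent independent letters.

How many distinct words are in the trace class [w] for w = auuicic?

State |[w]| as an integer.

0(a) covers ∅
1(u) covers ∅
2(u) covers 1:u
3(i) covers 2:u
4(c) covers 2:u
5(i) covers 3:i
6(c) covers 4:c
floor of heap: 0:a, 1:u
completions by unplaced set U, small U first (add the entries for U minus each lowest piece of U):
  |U|=1: {0}:1  {5}:1  {6}:1
  |U|=2: {0,5}:2  {0,6}:2  {3,5}:1  {4,6}:1  {5,6}:2
  |U|=3: {0,3,5}:3  {0,4,6}:3  {0,5,6}:6  {3,5,6}:3  {4,5,6}:3
  |U|=4: {0,3,5,6}:12  {0,4,5,6}:12  {3,4,5,6}:6
  |U|=5: {0,3,4,5,6}:30  {2,3,4,5,6}:6
  start at 0(a): 6
  start at 1(u): 36
sum over floor = 42

42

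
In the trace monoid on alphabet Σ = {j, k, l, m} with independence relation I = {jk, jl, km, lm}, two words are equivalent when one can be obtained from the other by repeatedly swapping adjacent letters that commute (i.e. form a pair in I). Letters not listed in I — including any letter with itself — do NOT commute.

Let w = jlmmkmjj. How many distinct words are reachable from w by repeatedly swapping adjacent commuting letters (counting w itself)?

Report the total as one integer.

#0=j has no predecessor
#1=l has no predecessor
#2=m depends on [0:j]
#3=m depends on [2:m]
#4=k depends on [1:l]
#5=m depends on [3:m]
#6=j depends on [5:m]
#7=j depends on [6:j]
sources: [0:j, 1:l]
N(rest) = Σ N(rest − s) over sources s of rest; N(one piece) = 1:
  size 1 → [4]=1  [7]=1
  size 2 → [1,4]=1  [4,7]=2  [6,7]=1
  size 3 → [1,4,7]=3  [4,6,7]=3  [5,6,7]=1
  size 4 → [1,4,6,7]=6  [3,5,6,7]=1  [4,5,6,7]=4
  size 5 → [1,4,5,6,7]=10  [2,3,5,6,7]=1  [3,4,5,6,7]=5
  size 6 → [0,2,3,5,6,7]=1  [1,3,4,5,6,7]=15  [2,3,4,5,6,7]=6
  first=0(j) contributes 21
  first=1(l) contributes 7
|[w]| = 28

28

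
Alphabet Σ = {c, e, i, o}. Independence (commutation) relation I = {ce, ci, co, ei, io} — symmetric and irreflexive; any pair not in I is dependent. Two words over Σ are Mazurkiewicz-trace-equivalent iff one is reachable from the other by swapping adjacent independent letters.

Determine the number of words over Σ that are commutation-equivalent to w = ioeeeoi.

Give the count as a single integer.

21

0(i) covers ∅
1(o) covers ∅
2(e) covers 1:o
3(e) covers 2:e
4(e) covers 3:e
5(o) covers 4:e
6(i) covers 0:i
floor of heap: 0:i, 1:o
completions by unplaced set U, small U first (add the entries for U minus each lowest piece of U):
  |U|=1: {5}:1  {6}:1
  |U|=2: {0,6}:1  {4,5}:1  {5,6}:2
  |U|=3: {0,5,6}:3  {3,4,5}:1  {4,5,6}:3
  |U|=4: {0,4,5,6}:6  {2,3,4,5}:1  {3,4,5,6}:4
  |U|=5: {0,3,4,5,6}:10  {1,2,3,4,5}:1  {2,3,4,5,6}:5
  start at 0(i): 6
  start at 1(o): 15
sum over floor = 21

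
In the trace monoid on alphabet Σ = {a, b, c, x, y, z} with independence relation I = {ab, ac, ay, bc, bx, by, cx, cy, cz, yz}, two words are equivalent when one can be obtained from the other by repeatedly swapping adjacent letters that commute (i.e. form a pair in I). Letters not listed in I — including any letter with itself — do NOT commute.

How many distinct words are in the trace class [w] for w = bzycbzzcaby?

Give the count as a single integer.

0(b) covers ∅
1(z) covers 0:b
2(y) covers ∅
3(c) covers ∅
4(b) covers 1:z
5(z) covers 4:b
6(z) covers 5:z
7(c) covers 3:c
8(a) covers 6:z
9(b) covers 6:z
10(y) covers 2:y
floor of heap: 0:b, 2:y, 3:c
completions by unplaced set U, small U first (add the entries for U minus each lowest piece of U):
  |U|=1: {7}:1  {8}:1  {9}:1  {10}:1
  |U|=2: {2,10}:1  {3,7}:1  {7,8}:2  {7,9}:2  {7,10}:2  {8,9}:2  {8,10}:2  {9,10}:2
  |U|=3: {2,7,10}:3  {2,8,10}:3  {2,9,10}:3  {3,7,8}:3  {3,7,9}:3  {3,7,10}:3  {6,8,9}:2  {7,8,9}:6  {7,8,10}:6  {7,9,10}:6  {8,9,10}:6
  |U|=4: {2,3,7,10}:6  {2,7,8,10}:12  {2,7,9,10}:12  {2,8,9,10}:12  {3,7,8,9}:12  {3,7,8,10}:12  {3,7,9,10}:12  {5,6,8,9}:2  {6,7,8,9}:8  {6,8,9,10}:8  {7,8,9,10}:24
  |U|=5: {2,3,7,8,10}:30  {2,3,7,9,10}:30  {2,6,8,9,10}:20  {2,7,8,9,10}:60  {3,6,7,8,9}:20  {3,7,8,9,10}:60  {4,5,6,8,9}:2  {5,6,7,8,9}:10  {5,6,8,9,10}:10  {6,7,8,9,10}:40
  |U|=6: {1,4,5,6,8,9}:2  {2,3,7,8,9,10}:180  {2,5,6,8,9,10}:30  {2,6,7,8,9,10}:120  {3,5,6,7,8,9}:30  {3,6,7,8,9,10}:120  {4,5,6,7,8,9}:12  {4,5,6,8,9,10}:12  {5,6,7,8,9,10}:60
  |U|=7: {0,1,4,5,6,8,9}:2  {1,4,5,6,7,8,9}:14  {1,4,5,6,8,9,10}:14  {2,3,6,7,8,9,10}:420  {2,4,5,6,8,9,10}:42  {2,5,6,7,8,9,10}:210  {3,4,5,6,7,8,9}:42  {3,5,6,7,8,9,10}:210  {4,5,6,7,8,9,10}:84
  |U|=8: {0,1,4,5,6,7,8,9}:16  {0,1,4,5,6,8,9,10}:16  {1,2,4,5,6,8,9,10}:56  {1,3,4,5,6,7,8,9}:56  {1,4,5,6,7,8,9,10}:112  {2,3,5,6,7,8,9,10}:840  {2,4,5,6,7,8,9,10}:336  {3,4,5,6,7,8,9,10}:336
  |U|=9: {0,1,2,4,5,6,8,9,10}:72  {0,1,3,4,5,6,7,8,9}:72  {0,1,4,5,6,7,8,9,10}:144  {1,2,4,5,6,7,8,9,10}:504  {1,3,4,5,6,7,8,9,10}:504  {2,3,4,5,6,7,8,9,10}:1512
  start at 0(b): 2520
  start at 2(y): 720
  start at 3(c): 720
sum over floor = 3960

3960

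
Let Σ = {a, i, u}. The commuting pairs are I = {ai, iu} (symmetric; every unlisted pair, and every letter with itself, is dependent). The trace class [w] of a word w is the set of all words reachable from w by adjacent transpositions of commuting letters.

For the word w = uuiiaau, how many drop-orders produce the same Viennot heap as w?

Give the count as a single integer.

#0=u has no predecessor
#1=u depends on [0:u]
#2=i has no predecessor
#3=i depends on [2:i]
#4=a depends on [1:u]
#5=a depends on [4:a]
#6=u depends on [5:a]
sources: [0:u, 2:i]
N(rest) = Σ N(rest − s) over sources s of rest; N(one piece) = 1:
  size 1 → [3]=1  [6]=1
  size 2 → [2,3]=1  [3,6]=2  [5,6]=1
  size 3 → [2,3,6]=3  [3,5,6]=3  [4,5,6]=1
  size 4 → [1,4,5,6]=1  [2,3,5,6]=6  [3,4,5,6]=4
  size 5 → [0,1,4,5,6]=1  [1,3,4,5,6]=5  [2,3,4,5,6]=10
  first=0(u) contributes 15
  first=2(i) contributes 6
|[w]| = 21

21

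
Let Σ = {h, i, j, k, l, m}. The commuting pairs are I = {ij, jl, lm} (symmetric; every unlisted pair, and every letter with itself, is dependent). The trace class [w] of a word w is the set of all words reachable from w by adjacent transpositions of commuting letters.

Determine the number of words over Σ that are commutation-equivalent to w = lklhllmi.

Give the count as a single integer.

3

0(l) covers ∅
1(k) covers 0:l
2(l) covers 1:k
3(h) covers 2:l
4(l) covers 3:h
5(l) covers 4:l
6(m) covers 3:h
7(i) covers 5:l, 6:m
floor of heap: 0:l
completions by unplaced set U, small U first (add the entries for U minus each lowest piece of U):
  |U|=1: {7}:1
  |U|=2: {5,7}:1  {6,7}:1
  |U|=3: {4,5,7}:1  {5,6,7}:2
  |U|=4: {4,5,6,7}:3
  |U|=5: {3,4,5,6,7}:3
  |U|=6: {2,3,4,5,6,7}:3
  start at 0(l): 3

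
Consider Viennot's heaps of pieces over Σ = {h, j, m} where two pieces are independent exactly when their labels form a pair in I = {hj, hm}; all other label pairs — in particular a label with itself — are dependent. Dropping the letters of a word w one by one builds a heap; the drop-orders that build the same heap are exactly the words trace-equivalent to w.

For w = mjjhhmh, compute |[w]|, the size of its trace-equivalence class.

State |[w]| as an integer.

0(m) covers ∅
1(j) covers 0:m
2(j) covers 1:j
3(h) covers ∅
4(h) covers 3:h
5(m) covers 2:j
6(h) covers 4:h
floor of heap: 0:m, 3:h
completions by unplaced set U, small U first (add the entries for U minus each lowest piece of U):
  |U|=1: {5}:1  {6}:1
  |U|=2: {2,5}:1  {4,6}:1  {5,6}:2
  |U|=3: {1,2,5}:1  {2,5,6}:3  {3,4,6}:1  {4,5,6}:3
  |U|=4: {0,1,2,5}:1  {1,2,5,6}:4  {2,4,5,6}:6  {3,4,5,6}:4
  |U|=5: {0,1,2,5,6}:5  {1,2,4,5,6}:10  {2,3,4,5,6}:10
  start at 0(m): 20
  start at 3(h): 15
sum over floor = 35

35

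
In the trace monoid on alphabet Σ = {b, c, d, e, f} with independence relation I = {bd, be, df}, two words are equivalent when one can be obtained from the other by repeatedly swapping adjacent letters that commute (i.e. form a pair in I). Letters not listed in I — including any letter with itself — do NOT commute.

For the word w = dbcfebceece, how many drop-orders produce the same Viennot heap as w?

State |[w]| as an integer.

#0=d has no predecessor
#1=b has no predecessor
#2=c depends on [0:d, 1:b]
#3=f depends on [2:c]
#4=e depends on [3:f]
#5=b depends on [3:f]
#6=c depends on [4:e, 5:b]
#7=e depends on [6:c]
#8=e depends on [7:e]
#9=c depends on [8:e]
#10=e depends on [9:c]
sources: [0:d, 1:b]
N(rest) = Σ N(rest − s) over sources s of rest; N(one piece) = 1:
  size 1 → [10]=1
  size 2 → [9,10]=1
  size 3 → [8,9,10]=1
  size 4 → [7,8,9,10]=1
  size 5 → [6,7,8,9,10]=1
  size 6 → [4,6,7,8,9,10]=1  [5,6,7,8,9,10]=1
  size 7 → [4,5,6,7,8,9,10]=2
  size 8 → [3,4,5,6,7,8,9,10]=2
  size 9 → [2,3,4,5,6,7,8,9,10]=2
  first=0(d) contributes 2
  first=1(b) contributes 2
|[w]| = 4

4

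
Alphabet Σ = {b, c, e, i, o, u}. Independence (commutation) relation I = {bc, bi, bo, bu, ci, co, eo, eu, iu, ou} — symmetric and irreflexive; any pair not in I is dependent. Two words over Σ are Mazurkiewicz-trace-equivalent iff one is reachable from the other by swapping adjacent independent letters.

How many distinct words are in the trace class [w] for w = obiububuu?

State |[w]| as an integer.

piece 0:o — minimal
piece 1:b — minimal
piece 2:i rests on {0:o}
piece 3:u — minimal
piece 4:b rests on {1:b}
piece 5:u rests on {3:u}
piece 6:b rests on {4:b}
piece 7:u rests on {5:u}
piece 8:u rests on {7:u}
minimal pieces: {0:o, 1:b, 3:u}
ways to finish when only these pieces remain (= sum over removing one remaining piece with nothing left below it):
  1 left: {2}→1  {6}→1  {8}→1
  2 left: {0,2}→1  {2,6}→2  {2,8}→2  {4,6}→1  {6,8}→2  {7,8}→1
  3 left: {0,2,6}→3  {0,2,8}→3  {1,4,6}→1  {2,4,6}→3  {2,6,8}→6  {2,7,8}→3  {4,6,8}→3  {5,7,8}→1  {6,7,8}→3
  4 left: {0,2,4,6}→6  {0,2,6,8}→12  {0,2,7,8}→6  {1,2,4,6}→4  {1,4,6,8}→4  {2,4,6,8}→12  {2,5,7,8}→4  {2,6,7,8}→12  {3,5,7,8}→1  {4,6,7,8}→6  {5,6,7,8}→4
  5 left: {0,1,2,4,6}→10  {0,2,4,6,8}→30  {0,2,5,7,8}→10  {0,2,6,7,8}→30  {1,2,4,6,8}→20  {1,4,6,7,8}→10  {2,3,5,7,8}→5  {2,4,6,7,8}→30  {2,5,6,7,8}→20  {3,5,6,7,8}→5  {4,5,6,7,8}→10
  6 left: {0,1,2,4,6,8}→60  {0,2,3,5,7,8}→15  {0,2,4,6,7,8}→90  {0,2,5,6,7,8}→60  {1,2,4,6,7,8}→60  {1,4,5,6,7,8}→20  {2,3,5,6,7,8}→30  {2,4,5,6,7,8}→60  {3,4,5,6,7,8}→15
  7 left: {0,1,2,4,6,7,8}→210  {0,2,3,5,6,7,8}→105  {0,2,4,5,6,7,8}→210  {1,2,4,5,6,7,8}→140  {1,3,4,5,6,7,8}→35  {2,3,4,5,6,7,8}→105
  placing 0:o first → 280 extensions
  placing 1:b first → 420 extensions
  placing 3:u first → 560 extensions
total linear extensions = 1260

1260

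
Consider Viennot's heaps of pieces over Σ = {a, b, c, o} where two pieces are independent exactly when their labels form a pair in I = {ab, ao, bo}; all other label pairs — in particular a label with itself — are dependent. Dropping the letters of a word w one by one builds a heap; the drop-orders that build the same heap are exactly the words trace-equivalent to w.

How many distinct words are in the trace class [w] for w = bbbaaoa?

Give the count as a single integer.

140

0(b) covers ∅
1(b) covers 0:b
2(b) covers 1:b
3(a) covers ∅
4(a) covers 3:a
5(o) covers ∅
6(a) covers 4:a
floor of heap: 0:b, 3:a, 5:o
completions by unplaced set U, small U first (add the entries for U minus each lowest piece of U):
  |U|=1: {2}:1  {5}:1  {6}:1
  |U|=2: {1,2}:1  {2,5}:2  {2,6}:2  {4,6}:1  {5,6}:2
  |U|=3: {0,1,2}:1  {1,2,5}:3  {1,2,6}:3  {2,4,6}:3  {2,5,6}:6  {3,4,6}:1  {4,5,6}:3
  |U|=4: {0,1,2,5}:4  {0,1,2,6}:4  {1,2,4,6}:6  {1,2,5,6}:12  {2,3,4,6}:4  {2,4,5,6}:12  {3,4,5,6}:4
  |U|=5: {0,1,2,4,6}:10  {0,1,2,5,6}:20  {1,2,3,4,6}:10  {1,2,4,5,6}:30  {2,3,4,5,6}:20
  start at 0(b): 60
  start at 3(a): 60
  start at 5(o): 20
sum over floor = 140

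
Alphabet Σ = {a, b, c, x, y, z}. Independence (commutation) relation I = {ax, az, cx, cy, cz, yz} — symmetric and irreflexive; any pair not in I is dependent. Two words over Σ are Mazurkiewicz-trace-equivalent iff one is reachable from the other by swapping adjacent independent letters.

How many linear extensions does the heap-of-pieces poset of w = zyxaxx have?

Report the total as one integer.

9

piece 0:z — minimal
piece 1:y — minimal
piece 2:x rests on {0:z, 1:y}
piece 3:a rests on {1:y}
piece 4:x rests on {2:x}
piece 5:x rests on {4:x}
minimal pieces: {0:z, 1:y}
ways to finish when only these pieces remain (= sum over removing one remaining piece with nothing left below it):
  1 left: {3}→1  {5}→1
  2 left: {3,5}→2  {4,5}→1
  3 left: {2,4,5}→1  {3,4,5}→3
  4 left: {0,2,4,5}→1  {2,3,4,5}→4
  placing 0:z first → 4 extensions
  placing 1:y first → 5 extensions
total linear extensions = 9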